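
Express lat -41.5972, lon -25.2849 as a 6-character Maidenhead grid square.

HE78ij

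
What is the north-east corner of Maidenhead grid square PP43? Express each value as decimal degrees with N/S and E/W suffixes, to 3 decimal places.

Field P=15, P=15: +15·20° lon, +15·10° lat → SW at lon 120°, lat 60°.
Square 4, 3: +4·2° lon, +3·1° lat → SW at lon 128°, lat 63°.
Cell spans 2° lon × 1° lat. NE corner is SW corner plus one full cell.
latitude 64.000° N, longitude 130.000° E.

64.000° N, 130.000° E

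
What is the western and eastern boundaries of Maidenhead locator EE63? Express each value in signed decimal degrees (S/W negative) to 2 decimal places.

-88.00, -86.00

Field E=4, E=4: +4·20° lon, +4·10° lat → SW at lon -100°, lat -50°.
Square 6, 3: +6·2° lon, +3·1° lat → SW at lon -88°, lat -47°.
Cell spans 2° lon × 1° lat.
west -88.00, east -86.00.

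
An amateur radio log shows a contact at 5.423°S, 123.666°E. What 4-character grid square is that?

PI14

Shift to the Maidenhead origin (180°W, 90°S): lon 303.67, lat 84.58.
Field: lon ⌊303.67/20⌋ = 15 → P; lat ⌊84.58/10⌋ = 8 → I.
Square: lon ⌊3.67/2⌋ = 1; lat ⌊4.58/1⌋ = 4.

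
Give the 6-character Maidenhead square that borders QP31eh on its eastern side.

QP31fh

Longitude subsquare e = 4; +1 → 5 = f.
The latitude characters are unchanged.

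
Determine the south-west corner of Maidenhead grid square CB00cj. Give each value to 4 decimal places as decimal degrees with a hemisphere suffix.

Field C=2, B=1: +2·20° lon, +1·10° lat → SW at lon -140°, lat -80°.
Square 0, 0: +0·2° lon, +0·1° lat → SW at lon -140°, lat -80°.
Subsquare c=2, j=9: +2·0.0833333° lon, +9·0.0416667° lat → SW at lon -139.833°, lat -79.625°.
latitude 79.6250° S, longitude 139.8333° W.

79.6250° S, 139.8333° W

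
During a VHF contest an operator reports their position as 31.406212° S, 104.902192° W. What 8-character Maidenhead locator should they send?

DF78no12

Offset from 180°W / 90°S: lon 75.09781°, lat 58.59379°.
Field (20°×10°, letters A–R): lon ⌊75.09781/20⌋ = 3 → D; lat ⌊58.59379/10⌋ = 5 → F.
Square (2°×1°, digits 0–9): lon ⌊15.09781/2⌋ = 7; lat ⌊8.59379/1⌋ = 8.
Subsquare (5′×2.5′, letters a–x): lon ⌊1.09781/0.0833333⌋ = 13 → n; lat ⌊0.59379/0.0416667⌋ = 14 → o.
Extended square (30″×15″, digits 0–9): lon ⌊0.01447/0.00833333⌋ = 1; lat ⌊0.01045/0.00416667⌋ = 2.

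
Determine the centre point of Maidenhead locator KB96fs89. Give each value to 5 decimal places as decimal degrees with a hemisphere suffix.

73.21042° S, 38.48750° E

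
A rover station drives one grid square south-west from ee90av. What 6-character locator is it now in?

EE80xu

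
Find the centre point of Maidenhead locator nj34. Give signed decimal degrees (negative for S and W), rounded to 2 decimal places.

Field N=13, J=9: +13·20° lon, +9·10° lat → SW at lon 80°, lat 0°.
Square 3, 4: +3·2° lon, +4·1° lat → SW at lon 86°, lat 4°.
Cell spans 2° lon × 1° lat. Centre is SW corner plus half of each.
latitude 4.50, longitude 87.00.

4.50, 87.00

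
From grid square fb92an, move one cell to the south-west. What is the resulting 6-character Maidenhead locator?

FB82xm

Longitude subsquare a = 0; −1 → -1, wraps to 23 = x, carry into square.
Longitude square 9; −1 → 8.
Latitude subsquare n = 13; −1 → 12 = m.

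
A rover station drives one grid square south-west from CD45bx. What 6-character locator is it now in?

CD45aw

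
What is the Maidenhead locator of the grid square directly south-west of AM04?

RM93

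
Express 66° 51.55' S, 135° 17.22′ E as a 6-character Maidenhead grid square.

PC73pd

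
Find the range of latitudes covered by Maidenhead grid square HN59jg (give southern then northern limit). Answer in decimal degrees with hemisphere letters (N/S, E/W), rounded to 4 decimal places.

Field H=7, N=13: +7·20° lon, +13·10° lat → SW at lon -40°, lat 40°.
Square 5, 9: +5·2° lon, +9·1° lat → SW at lon -30°, lat 49°.
Subsquare j=9, g=6: +9·0.0833333° lon, +6·0.0416667° lat → SW at lon -29.25°, lat 49.25°.
Cell spans 0.0833333° lon × 0.0416667° lat.
south 49.2500° N, north 49.2917° N.

49.2500° N, 49.2917° N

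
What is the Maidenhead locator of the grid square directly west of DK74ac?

Longitude subsquare a = 0; −1 → -1, wraps to 23 = x, carry into square.
Longitude square 7; −1 → 6.
The latitude characters are unchanged.

DK64xc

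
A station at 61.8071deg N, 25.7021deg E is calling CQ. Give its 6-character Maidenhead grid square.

KP21ut

Offset from 180°W / 90°S: lon 205.7021°, lat 151.8071°.
Field (20°×10°, letters A–R): 205.7021/20 → 10 → K, 151.8071/10 → 15 → P; chars KP.
Square (2°×1°, digits 0–9): 5.7021/2 → 2, 1.8071/1 → 1; chars 21.
Subsquare (5′×2.5′, letters a–x): 1.7021/0.0833333 → 20 → u, 0.8071/0.0416667 → 19 → t; chars ut.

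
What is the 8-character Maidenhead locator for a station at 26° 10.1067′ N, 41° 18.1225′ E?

LL06pe60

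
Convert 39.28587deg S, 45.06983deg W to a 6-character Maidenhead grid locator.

Shift to the Maidenhead origin (180°W, 90°S): lon 134.9302, lat 50.7141.
Field (20°×10°, letters A–R): 134.9302/20 → 6 → G, 50.7141/10 → 5 → F; chars GF.
Square (2°×1°, digits 0–9): 14.9302/2 → 7, 0.7141/1 → 0; chars 70.
Subsquare (5′×2.5′, letters a–x): 0.9302/0.0833333 → 11 → l, 0.7141/0.0416667 → 17 → r; chars lr.

GF70lr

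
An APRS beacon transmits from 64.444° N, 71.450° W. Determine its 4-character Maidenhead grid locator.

FP44

Shift to the Maidenhead origin (180°W, 90°S): lon 108.55, lat 154.44.
Field: lon ⌊108.55/20⌋ = 5 → F; lat ⌊154.44/10⌋ = 15 → P.
Square: lon ⌊8.55/2⌋ = 4; lat ⌊4.44/1⌋ = 4.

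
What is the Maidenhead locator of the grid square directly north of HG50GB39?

HG50gc30

Latitude extended square 9; +1 → 10, wraps to 0, carry into subsquare.
Latitude subsquare b = 1; +1 → 2 = c.
The longitude characters are unchanged.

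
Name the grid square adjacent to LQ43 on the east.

LQ53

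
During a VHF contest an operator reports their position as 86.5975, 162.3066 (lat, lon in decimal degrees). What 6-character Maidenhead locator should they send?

RR16do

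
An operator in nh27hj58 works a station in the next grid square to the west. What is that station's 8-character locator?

NH27hj48

Longitude extended square 5; −1 → 4.
The latitude characters are unchanged.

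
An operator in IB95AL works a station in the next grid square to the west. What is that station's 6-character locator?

Longitude subsquare a = 0; −1 → -1, wraps to 23 = x, carry into square.
Longitude square 9; −1 → 8.
The latitude characters are unchanged.

IB85xl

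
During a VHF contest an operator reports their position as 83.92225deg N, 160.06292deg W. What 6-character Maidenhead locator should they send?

Offset from 180°W / 90°S: lon 19.9371°, lat 173.9223°.
Field: lon ⌊19.9371/20⌋ = 0 → A; lat ⌊173.9223/10⌋ = 17 → R.
Square: lon ⌊19.9371/2⌋ = 9; lat ⌊3.9223/1⌋ = 3.
Subsquare: lon ⌊1.9371/0.0833333⌋ = 23 → x; lat ⌊0.9223/0.0416667⌋ = 22 → w.

AR93xw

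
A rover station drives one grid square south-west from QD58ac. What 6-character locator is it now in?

Longitude subsquare a = 0; −1 → -1, wraps to 23 = x, carry into square.
Longitude square 5; −1 → 4.
Latitude subsquare c = 2; −1 → 1 = b.

QD48xb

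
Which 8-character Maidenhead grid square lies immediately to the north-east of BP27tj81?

BP27tj92

Longitude extended square 8; +1 → 9.
Latitude extended square 1; +1 → 2.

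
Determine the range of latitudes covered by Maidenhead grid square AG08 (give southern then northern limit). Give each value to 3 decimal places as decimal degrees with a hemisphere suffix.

22.000° S, 21.000° S

Field A=0, G=6: +0·20° lon, +6·10° lat → SW at lon -180°, lat -30°.
Square 0, 8: +0·2° lon, +8·1° lat → SW at lon -180°, lat -22°.
Cell spans 2° lon × 1° lat.
south 22.000° S, north 21.000° S.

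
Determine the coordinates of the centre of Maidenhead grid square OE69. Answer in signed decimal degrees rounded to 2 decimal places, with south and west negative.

Field O=14, E=4: +14·20° lon, +4·10° lat → SW at lon 100°, lat -50°.
Square 6, 9: +6·2° lon, +9·1° lat → SW at lon 112°, lat -41°.
Cell spans 2° lon × 1° lat. Centre is SW corner plus half of each.
latitude -40.50, longitude 113.00.

-40.50, 113.00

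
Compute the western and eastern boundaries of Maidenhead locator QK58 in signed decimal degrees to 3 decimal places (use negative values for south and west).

150.000, 152.000

Field Q=16, K=10: +16·20° lon, +10·10° lat → SW at lon 140°, lat 10°.
Square 5, 8: +5·2° lon, +8·1° lat → SW at lon 150°, lat 18°.
Cell spans 2° lon × 1° lat.
west 150.000, east 152.000.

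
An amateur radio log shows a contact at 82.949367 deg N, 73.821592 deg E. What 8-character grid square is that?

MR62vw87

Offset from 180°W / 90°S: lon 253.82159°, lat 172.94937°.
Field (20°×10°, letters A–R): lon ⌊253.82159/20⌋ = 12 → M; lat ⌊172.94937/10⌋ = 17 → R.
Square (2°×1°, digits 0–9): lon ⌊13.82159/2⌋ = 6; lat ⌊2.94937/1⌋ = 2.
Subsquare (5′×2.5′, letters a–x): lon ⌊1.82159/0.0833333⌋ = 21 → v; lat ⌊0.94937/0.0416667⌋ = 22 → w.
Extended square (30″×15″, digits 0–9): lon ⌊0.07159/0.00833333⌋ = 8; lat ⌊0.03270/0.00416667⌋ = 7.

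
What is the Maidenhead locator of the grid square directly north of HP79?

HQ70

Latitude square 9; +1 → 10, wraps to 0, carry into field.
Latitude field P = 15; +1 → 16 = Q.
The longitude characters are unchanged.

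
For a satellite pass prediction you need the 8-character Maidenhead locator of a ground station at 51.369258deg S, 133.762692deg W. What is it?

CD38cp81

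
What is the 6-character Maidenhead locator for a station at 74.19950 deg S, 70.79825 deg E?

Shift to the Maidenhead origin (180°W, 90°S): lon 250.7982, lat 15.8005.
Field: lon ⌊250.7982/20⌋ = 12 → M; lat ⌊15.8005/10⌋ = 1 → B.
Square: lon ⌊10.7982/2⌋ = 5; lat ⌊5.8005/1⌋ = 5.
Subsquare: lon ⌊0.7982/0.0833333⌋ = 9 → j; lat ⌊0.8005/0.0416667⌋ = 19 → t.

MB55jt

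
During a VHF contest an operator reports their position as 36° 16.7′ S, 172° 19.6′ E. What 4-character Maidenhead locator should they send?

Add 180° to longitude and 90° to latitude: 352.33, 53.72.
Field: lon ⌊352.33/20⌋ = 17 → R; lat ⌊53.72/10⌋ = 5 → F.
Square: lon ⌊12.33/2⌋ = 6; lat ⌊3.72/1⌋ = 3.

RF63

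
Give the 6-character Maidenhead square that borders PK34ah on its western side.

Longitude subsquare a = 0; −1 → -1, wraps to 23 = x, carry into square.
Longitude square 3; −1 → 2.
The latitude characters are unchanged.

PK24xh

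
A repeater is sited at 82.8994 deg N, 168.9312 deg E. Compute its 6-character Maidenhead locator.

Add 180° to longitude and 90° to latitude: 348.9312, 172.8994.
Field: 348.9312/20 → 17 → R, 172.8994/10 → 17 → R; chars RR.
Square: 8.9312/2 → 4, 2.8994/1 → 2; chars 42.
Subsquare: 0.9312/0.0833333 → 11 → l, 0.8994/0.0416667 → 21 → v; chars lv.

RR42lv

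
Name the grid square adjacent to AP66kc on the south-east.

Longitude subsquare k = 10; +1 → 11 = l.
Latitude subsquare c = 2; −1 → 1 = b.

AP66lb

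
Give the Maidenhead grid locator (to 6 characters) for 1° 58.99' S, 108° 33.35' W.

Offset from 180°W / 90°S: lon 71.4442°, lat 88.0168°.
Field: lon ⌊71.4442/20⌋ = 3 → D; lat ⌊88.0168/10⌋ = 8 → I.
Square: lon ⌊11.4442/2⌋ = 5; lat ⌊8.0168/1⌋ = 8.
Subsquare: lon ⌊1.4442/0.0833333⌋ = 17 → r; lat ⌊0.0168/0.0416667⌋ = 0 → a.

DI58ra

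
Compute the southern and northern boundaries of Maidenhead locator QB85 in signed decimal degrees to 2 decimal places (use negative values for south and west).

Field Q=16, B=1: +16·20° lon, +1·10° lat → SW at lon 140°, lat -80°.
Square 8, 5: +8·2° lon, +5·1° lat → SW at lon 156°, lat -75°.
Cell spans 2° lon × 1° lat.
south -75.00, north -74.00.

-75.00, -74.00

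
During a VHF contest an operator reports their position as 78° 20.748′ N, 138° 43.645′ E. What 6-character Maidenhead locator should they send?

Shift to the Maidenhead origin (180°W, 90°S): lon 318.7274, lat 168.3458.
Field (20°×10°, letters A–R): lon ⌊318.7274/20⌋ = 15 → P; lat ⌊168.3458/10⌋ = 16 → Q.
Square (2°×1°, digits 0–9): lon ⌊18.7274/2⌋ = 9; lat ⌊8.3458/1⌋ = 8.
Subsquare (5′×2.5′, letters a–x): lon ⌊0.7274/0.0833333⌋ = 8 → i; lat ⌊0.3458/0.0416667⌋ = 8 → i.

PQ98ii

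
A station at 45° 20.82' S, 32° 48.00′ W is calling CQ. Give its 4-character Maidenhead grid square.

Shift to the Maidenhead origin (180°W, 90°S): lon 147.20, lat 44.65.
Field: 147.20/20 → 7 → H, 44.65/10 → 4 → E; chars HE.
Square: 7.20/2 → 3, 4.65/1 → 4; chars 34.

HE34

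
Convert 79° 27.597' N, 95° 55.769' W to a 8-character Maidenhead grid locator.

Add 180° to longitude and 90° to latitude: 84.07052, 169.45995.
Field (20°×10°, letters A–R): lon ⌊84.07052/20⌋ = 4 → E; lat ⌊169.45995/10⌋ = 16 → Q.
Square (2°×1°, digits 0–9): lon ⌊4.07052/2⌋ = 2; lat ⌊9.45995/1⌋ = 9.
Subsquare (5′×2.5′, letters a–x): lon ⌊0.07052/0.0833333⌋ = 0 → a; lat ⌊0.45995/0.0416667⌋ = 11 → l.
Extended square (30″×15″, digits 0–9): lon ⌊0.07052/0.00833333⌋ = 8; lat ⌊0.00162/0.00416667⌋ = 0.

EQ29al80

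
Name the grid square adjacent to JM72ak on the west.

JM62xk

Longitude subsquare a = 0; −1 → -1, wraps to 23 = x, carry into square.
Longitude square 7; −1 → 6.
The latitude characters are unchanged.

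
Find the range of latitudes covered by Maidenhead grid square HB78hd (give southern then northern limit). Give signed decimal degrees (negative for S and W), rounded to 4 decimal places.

Field H=7, B=1: +7·20° lon, +1·10° lat → SW at lon -40°, lat -80°.
Square 7, 8: +7·2° lon, +8·1° lat → SW at lon -26°, lat -72°.
Subsquare h=7, d=3: +7·0.0833333° lon, +3·0.0416667° lat → SW at lon -25.4167°, lat -71.875°.
Cell spans 0.0833333° lon × 0.0416667° lat.
south -71.8750, north -71.8333.

-71.8750, -71.8333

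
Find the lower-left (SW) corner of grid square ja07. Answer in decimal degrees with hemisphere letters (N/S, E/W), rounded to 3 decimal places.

83.000° S, 0.000° E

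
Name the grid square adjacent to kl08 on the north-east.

KL19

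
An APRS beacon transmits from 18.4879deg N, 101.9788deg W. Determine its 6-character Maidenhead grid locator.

Shift to the Maidenhead origin (180°W, 90°S): lon 78.0212, lat 108.4879.
Field (20°×10°, letters A–R): lon ⌊78.0212/20⌋ = 3 → D; lat ⌊108.4879/10⌋ = 10 → K.
Square (2°×1°, digits 0–9): lon ⌊18.0212/2⌋ = 9; lat ⌊8.4879/1⌋ = 8.
Subsquare (5′×2.5′, letters a–x): lon ⌊0.0212/0.0833333⌋ = 0 → a; lat ⌊0.4879/0.0416667⌋ = 11 → l.

DK98al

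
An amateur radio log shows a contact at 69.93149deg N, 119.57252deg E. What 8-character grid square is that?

OP99sw83

Add 180° to longitude and 90° to latitude: 299.57252, 159.93149.
Field (20°×10°, letters A–R): lon ⌊299.57252/20⌋ = 14 → O; lat ⌊159.93149/10⌋ = 15 → P.
Square (2°×1°, digits 0–9): lon ⌊19.57252/2⌋ = 9; lat ⌊9.93149/1⌋ = 9.
Subsquare (5′×2.5′, letters a–x): lon ⌊1.57252/0.0833333⌋ = 18 → s; lat ⌊0.93149/0.0416667⌋ = 22 → w.
Extended square (30″×15″, digits 0–9): lon ⌊0.07252/0.00833333⌋ = 8; lat ⌊0.01482/0.00416667⌋ = 3.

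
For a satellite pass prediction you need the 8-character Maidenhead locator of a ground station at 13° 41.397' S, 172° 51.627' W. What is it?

Add 180° to longitude and 90° to latitude: 7.13955, 76.31005.
Field (20°×10°, letters A–R): 7.13955/20 → 0 → A, 76.31005/10 → 7 → H; chars AH.
Square (2°×1°, digits 0–9): 7.13955/2 → 3, 6.31005/1 → 6; chars 36.
Subsquare (5′×2.5′, letters a–x): 1.13955/0.0833333 → 13 → n, 0.31005/0.0416667 → 7 → h; chars nh.
Extended square (30″×15″, digits 0–9): 0.05622/0.00833333 → 6, 0.01838/0.00416667 → 4; chars 64.

AH36nh64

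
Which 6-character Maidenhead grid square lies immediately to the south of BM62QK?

BM62qj

Latitude subsquare k = 10; −1 → 9 = j.
The longitude characters are unchanged.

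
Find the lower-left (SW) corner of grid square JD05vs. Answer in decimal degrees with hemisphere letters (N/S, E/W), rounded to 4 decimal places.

Field J=9, D=3: +9·20° lon, +3·10° lat → SW at lon 0°, lat -60°.
Square 0, 5: +0·2° lon, +5·1° lat → SW at lon 0°, lat -55°.
Subsquare v=21, s=18: +21·0.0833333° lon, +18·0.0416667° lat → SW at lon 1.75°, lat -54.25°.
latitude 54.2500° S, longitude 1.7500° E.

54.2500° S, 1.7500° E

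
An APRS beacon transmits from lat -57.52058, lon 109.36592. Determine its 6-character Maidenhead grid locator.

OD42ql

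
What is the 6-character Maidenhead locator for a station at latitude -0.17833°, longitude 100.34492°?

OI09et

Add 180° to longitude and 90° to latitude: 280.3449, 89.8217.
Field: 280.3449/20 → 14 → O, 89.8217/10 → 8 → I; chars OI.
Square: 0.3449/2 → 0, 9.8217/1 → 9; chars 09.
Subsquare: 0.3449/0.0833333 → 4 → e, 0.8217/0.0416667 → 19 → t; chars et.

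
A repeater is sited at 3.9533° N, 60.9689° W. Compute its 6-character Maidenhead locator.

FJ93mw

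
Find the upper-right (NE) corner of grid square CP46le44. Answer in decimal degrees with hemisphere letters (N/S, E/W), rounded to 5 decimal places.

66.18750° N, 131.04167° W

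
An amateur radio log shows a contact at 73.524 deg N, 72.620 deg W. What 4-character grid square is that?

Add 180° to longitude and 90° to latitude: 107.38, 163.52.
Field: 107.38/20 → 5 → F, 163.52/10 → 16 → Q; chars FQ.
Square: 7.38/2 → 3, 3.52/1 → 3; chars 33.

FQ33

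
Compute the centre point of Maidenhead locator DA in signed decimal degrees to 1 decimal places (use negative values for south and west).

-85.0, -110.0

Field D=3, A=0: +3·20° lon, +0·10° lat → SW at lon -120°, lat -90°.
Cell spans 20° lon × 10° lat. Centre is SW corner plus half of each.
latitude -85.0, longitude -110.0.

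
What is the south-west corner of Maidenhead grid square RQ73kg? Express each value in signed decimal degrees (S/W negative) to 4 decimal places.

73.2500, 174.8333

Field R=17, Q=16: +17·20° lon, +16·10° lat → SW at lon 160°, lat 70°.
Square 7, 3: +7·2° lon, +3·1° lat → SW at lon 174°, lat 73°.
Subsquare k=10, g=6: +10·0.0833333° lon, +6·0.0416667° lat → SW at lon 174.833°, lat 73.25°.
latitude 73.2500, longitude 174.8333.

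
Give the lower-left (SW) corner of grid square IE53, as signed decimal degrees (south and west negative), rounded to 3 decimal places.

-47.000, -10.000

Field I=8, E=4: +8·20° lon, +4·10° lat → SW at lon -20°, lat -50°.
Square 5, 3: +5·2° lon, +3·1° lat → SW at lon -10°, lat -47°.
latitude -47.000, longitude -10.000.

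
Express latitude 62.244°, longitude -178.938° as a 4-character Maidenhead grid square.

AP02

Offset from 180°W / 90°S: lon 1.06°, lat 152.24°.
Field: lon ⌊1.06/20⌋ = 0 → A; lat ⌊152.24/10⌋ = 15 → P.
Square: lon ⌊1.06/2⌋ = 0; lat ⌊2.24/1⌋ = 2.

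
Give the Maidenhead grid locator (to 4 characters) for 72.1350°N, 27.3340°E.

KQ32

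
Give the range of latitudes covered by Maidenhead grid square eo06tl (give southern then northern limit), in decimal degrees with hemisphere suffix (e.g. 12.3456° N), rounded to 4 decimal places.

56.4583° N, 56.5000° N

Field E=4, O=14: +4·20° lon, +14·10° lat → SW at lon -100°, lat 50°.
Square 0, 6: +0·2° lon, +6·1° lat → SW at lon -100°, lat 56°.
Subsquare t=19, l=11: +19·0.0833333° lon, +11·0.0416667° lat → SW at lon -98.4167°, lat 56.4583°.
Cell spans 0.0833333° lon × 0.0416667° lat.
south 56.4583° N, north 56.5000° N.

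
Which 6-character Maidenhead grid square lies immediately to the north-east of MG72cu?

MG72dv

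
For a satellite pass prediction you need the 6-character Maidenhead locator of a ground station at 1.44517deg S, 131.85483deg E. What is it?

PI58wn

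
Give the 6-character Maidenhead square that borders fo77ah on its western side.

Longitude subsquare a = 0; −1 → -1, wraps to 23 = x, carry into square.
Longitude square 7; −1 → 6.
The latitude characters are unchanged.

FO67xh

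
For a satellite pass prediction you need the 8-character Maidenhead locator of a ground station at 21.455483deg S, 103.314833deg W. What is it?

Offset from 180°W / 90°S: lon 76.68517°, lat 68.54452°.
Field: lon ⌊76.68517/20⌋ = 3 → D; lat ⌊68.54452/10⌋ = 6 → G.
Square: lon ⌊16.68517/2⌋ = 8; lat ⌊8.54452/1⌋ = 8.
Subsquare: lon ⌊0.68517/0.0833333⌋ = 8 → i; lat ⌊0.54452/0.0416667⌋ = 13 → n.
Extended square: lon ⌊0.01850/0.00833333⌋ = 2; lat ⌊0.00285/0.00416667⌋ = 0.

DG88in20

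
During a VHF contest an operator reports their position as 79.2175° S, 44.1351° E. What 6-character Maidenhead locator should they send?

LB20bs

Add 180° to longitude and 90° to latitude: 224.1351, 10.7825.
Field: 224.1351/20 → 11 → L, 10.7825/10 → 1 → B; chars LB.
Square: 4.1351/2 → 2, 0.7825/1 → 0; chars 20.
Subsquare: 0.1351/0.0833333 → 1 → b, 0.7825/0.0416667 → 18 → s; chars bs.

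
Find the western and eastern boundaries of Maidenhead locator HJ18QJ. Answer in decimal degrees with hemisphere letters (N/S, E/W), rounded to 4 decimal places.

36.6667° W, 36.5833° W

Field H=7, J=9: +7·20° lon, +9·10° lat → SW at lon -40°, lat 0°.
Square 1, 8: +1·2° lon, +8·1° lat → SW at lon -38°, lat 8°.
Subsquare q=16, j=9: +16·0.0833333° lon, +9·0.0416667° lat → SW at lon -36.6667°, lat 8.375°.
Cell spans 0.0833333° lon × 0.0416667° lat.
west 36.6667° W, east 36.5833° W.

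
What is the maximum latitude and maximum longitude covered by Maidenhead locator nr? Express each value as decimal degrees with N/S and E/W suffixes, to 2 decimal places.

90.00° N, 100.00° E

Field N=13, R=17: +13·20° lon, +17·10° lat → SW at lon 80°, lat 80°.
Cell spans 20° lon × 10° lat. NE corner is SW corner plus one full cell.
latitude 90.00° N, longitude 100.00° E.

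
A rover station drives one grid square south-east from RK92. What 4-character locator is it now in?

AK01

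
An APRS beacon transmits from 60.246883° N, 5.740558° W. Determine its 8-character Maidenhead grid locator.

Shift to the Maidenhead origin (180°W, 90°S): lon 174.25944, lat 150.24688.
Field: lon ⌊174.25944/20⌋ = 8 → I; lat ⌊150.24688/10⌋ = 15 → P.
Square: lon ⌊14.25944/2⌋ = 7; lat ⌊0.24688/1⌋ = 0.
Subsquare: lon ⌊0.25944/0.0833333⌋ = 3 → d; lat ⌊0.24688/0.0416667⌋ = 5 → f.
Extended square: lon ⌊0.00944/0.00833333⌋ = 1; lat ⌊0.03855/0.00416667⌋ = 9.

IP70df19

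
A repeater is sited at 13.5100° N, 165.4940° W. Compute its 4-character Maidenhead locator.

Shift to the Maidenhead origin (180°W, 90°S): lon 14.51, lat 103.51.
Field (20°×10°, letters A–R): lon ⌊14.51/20⌋ = 0 → A; lat ⌊103.51/10⌋ = 10 → K.
Square (2°×1°, digits 0–9): lon ⌊14.51/2⌋ = 7; lat ⌊3.51/1⌋ = 3.

AK73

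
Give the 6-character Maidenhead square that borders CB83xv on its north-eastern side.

Longitude subsquare x = 23; +1 → 24, wraps to 0 = a, carry into square.
Longitude square 8; +1 → 9.
Latitude subsquare v = 21; +1 → 22 = w.

CB93aw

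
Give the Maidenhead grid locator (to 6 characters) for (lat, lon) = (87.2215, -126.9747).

CR67mf

Offset from 180°W / 90°S: lon 53.0253°, lat 177.2215°.
Field: 53.0253/20 → 2 → C, 177.2215/10 → 17 → R; chars CR.
Square: 13.0253/2 → 6, 7.2215/1 → 7; chars 67.
Subsquare: 1.0253/0.0833333 → 12 → m, 0.2215/0.0416667 → 5 → f; chars mf.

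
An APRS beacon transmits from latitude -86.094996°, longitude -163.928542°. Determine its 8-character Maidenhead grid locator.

AA83av87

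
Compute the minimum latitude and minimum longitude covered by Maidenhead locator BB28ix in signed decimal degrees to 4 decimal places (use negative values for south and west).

-71.0417, -155.3333

Field B=1, B=1: +1·20° lon, +1·10° lat → SW at lon -160°, lat -80°.
Square 2, 8: +2·2° lon, +8·1° lat → SW at lon -156°, lat -72°.
Subsquare i=8, x=23: +8·0.0833333° lon, +23·0.0416667° lat → SW at lon -155.333°, lat -71.0417°.
latitude -71.0417, longitude -155.3333.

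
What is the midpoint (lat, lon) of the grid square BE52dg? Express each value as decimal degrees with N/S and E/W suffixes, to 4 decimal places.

47.7292° S, 149.7083° W

Field B=1, E=4: +1·20° lon, +4·10° lat → SW at lon -160°, lat -50°.
Square 5, 2: +5·2° lon, +2·1° lat → SW at lon -150°, lat -48°.
Subsquare d=3, g=6: +3·0.0833333° lon, +6·0.0416667° lat → SW at lon -149.75°, lat -47.75°.
Cell spans 0.0833333° lon × 0.0416667° lat. Centre is SW corner plus half of each.
latitude 47.7292° S, longitude 149.7083° W.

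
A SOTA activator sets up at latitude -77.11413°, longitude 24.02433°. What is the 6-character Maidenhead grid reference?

Shift to the Maidenhead origin (180°W, 90°S): lon 204.0243, lat 12.8859.
Field: 204.0243/20 → 10 → K, 12.8859/10 → 1 → B; chars KB.
Square: 4.0243/2 → 2, 2.8859/1 → 2; chars 22.
Subsquare: 0.0243/0.0833333 → 0 → a, 0.8859/0.0416667 → 21 → v; chars av.

KB22av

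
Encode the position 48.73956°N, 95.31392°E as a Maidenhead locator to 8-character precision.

Add 180° to longitude and 90° to latitude: 275.31392, 138.73956.
Field: 275.31392/20 → 13 → N, 138.73956/10 → 13 → N; chars NN.
Square: 15.31392/2 → 7, 8.73956/1 → 8; chars 78.
Subsquare: 1.31392/0.0833333 → 15 → p, 0.73956/0.0416667 → 17 → r; chars pr.
Extended square: 0.06392/0.00833333 → 7, 0.03123/0.00416667 → 7; chars 77.

NN78pr77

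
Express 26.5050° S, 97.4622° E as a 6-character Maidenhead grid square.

Add 180° to longitude and 90° to latitude: 277.4622, 63.4950.
Field: 277.4622/20 → 13 → N, 63.4950/10 → 6 → G; chars NG.
Square: 17.4622/2 → 8, 3.4950/1 → 3; chars 83.
Subsquare: 1.4622/0.0833333 → 17 → r, 0.4950/0.0416667 → 11 → l; chars rl.

NG83rl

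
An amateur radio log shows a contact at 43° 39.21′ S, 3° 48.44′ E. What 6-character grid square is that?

JE16vi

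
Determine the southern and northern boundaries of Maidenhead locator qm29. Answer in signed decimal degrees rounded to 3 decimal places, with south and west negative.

39.000, 40.000

Field Q=16, M=12: +16·20° lon, +12·10° lat → SW at lon 140°, lat 30°.
Square 2, 9: +2·2° lon, +9·1° lat → SW at lon 144°, lat 39°.
Cell spans 2° lon × 1° lat.
south 39.000, north 40.000.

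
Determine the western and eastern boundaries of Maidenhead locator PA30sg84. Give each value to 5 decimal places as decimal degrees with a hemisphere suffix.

Field P=15, A=0: +15·20° lon, +0·10° lat → SW at lon 120°, lat -90°.
Square 3, 0: +3·2° lon, +0·1° lat → SW at lon 126°, lat -90°.
Subsquare s=18, g=6: +18·0.0833333° lon, +6·0.0416667° lat → SW at lon 127.5°, lat -89.75°.
Extended square 8, 4: +8·0.00833333° lon, +4·0.00416667° lat → SW at lon 127.567°, lat -89.7333°.
Cell spans 0.00833333° lon × 0.00416667° lat.
west 127.56667° E, east 127.57500° E.

127.56667° E, 127.57500° E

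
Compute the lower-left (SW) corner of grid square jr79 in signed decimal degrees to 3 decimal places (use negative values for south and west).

Field J=9, R=17: +9·20° lon, +17·10° lat → SW at lon 0°, lat 80°.
Square 7, 9: +7·2° lon, +9·1° lat → SW at lon 14°, lat 89°.
latitude 89.000, longitude 14.000.

89.000, 14.000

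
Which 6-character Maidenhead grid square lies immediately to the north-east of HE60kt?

HE60lu

Longitude subsquare k = 10; +1 → 11 = l.
Latitude subsquare t = 19; +1 → 20 = u.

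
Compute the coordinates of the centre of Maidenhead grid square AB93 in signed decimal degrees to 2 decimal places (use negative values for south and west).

-76.50, -161.00

Field A=0, B=1: +0·20° lon, +1·10° lat → SW at lon -180°, lat -80°.
Square 9, 3: +9·2° lon, +3·1° lat → SW at lon -162°, lat -77°.
Cell spans 2° lon × 1° lat. Centre is SW corner plus half of each.
latitude -76.50, longitude -161.00.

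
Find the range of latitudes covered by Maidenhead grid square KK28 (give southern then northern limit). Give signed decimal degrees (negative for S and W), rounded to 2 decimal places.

18.00, 19.00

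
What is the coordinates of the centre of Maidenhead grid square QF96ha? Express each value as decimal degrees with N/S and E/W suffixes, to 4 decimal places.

33.9792° S, 158.6250° E

Field Q=16, F=5: +16·20° lon, +5·10° lat → SW at lon 140°, lat -40°.
Square 9, 6: +9·2° lon, +6·1° lat → SW at lon 158°, lat -34°.
Subsquare h=7, a=0: +7·0.0833333° lon, +0·0.0416667° lat → SW at lon 158.583°, lat -34°.
Cell spans 0.0833333° lon × 0.0416667° lat. Centre is SW corner plus half of each.
latitude 33.9792° S, longitude 158.6250° E.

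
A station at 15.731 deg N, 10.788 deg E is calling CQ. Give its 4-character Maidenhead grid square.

Shift to the Maidenhead origin (180°W, 90°S): lon 190.79, lat 105.73.
Field: lon ⌊190.79/20⌋ = 9 → J; lat ⌊105.73/10⌋ = 10 → K.
Square: lon ⌊10.79/2⌋ = 5; lat ⌊5.73/1⌋ = 5.

JK55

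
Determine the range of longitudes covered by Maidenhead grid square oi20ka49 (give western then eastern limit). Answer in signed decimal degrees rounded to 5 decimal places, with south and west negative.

104.86667, 104.87500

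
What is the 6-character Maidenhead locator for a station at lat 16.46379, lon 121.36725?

PK06ql

Add 180° to longitude and 90° to latitude: 301.3673, 106.4638.
Field: lon ⌊301.3673/20⌋ = 15 → P; lat ⌊106.4638/10⌋ = 10 → K.
Square: lon ⌊1.3673/2⌋ = 0; lat ⌊6.4638/1⌋ = 6.
Subsquare: lon ⌊1.3673/0.0833333⌋ = 16 → q; lat ⌊0.4638/0.0416667⌋ = 11 → l.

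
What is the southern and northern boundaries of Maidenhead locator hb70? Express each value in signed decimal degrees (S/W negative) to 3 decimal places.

Field H=7, B=1: +7·20° lon, +1·10° lat → SW at lon -40°, lat -80°.
Square 7, 0: +7·2° lon, +0·1° lat → SW at lon -26°, lat -80°.
Cell spans 2° lon × 1° lat.
south -80.000, north -79.000.

-80.000, -79.000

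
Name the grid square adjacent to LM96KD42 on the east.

LM96kd52

Longitude extended square 4; +1 → 5.
The latitude characters are unchanged.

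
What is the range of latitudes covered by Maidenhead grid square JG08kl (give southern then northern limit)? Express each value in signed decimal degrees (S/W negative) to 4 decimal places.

-21.5417, -21.5000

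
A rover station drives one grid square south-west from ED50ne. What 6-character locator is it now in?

ED50md

Longitude subsquare n = 13; −1 → 12 = m.
Latitude subsquare e = 4; −1 → 3 = d.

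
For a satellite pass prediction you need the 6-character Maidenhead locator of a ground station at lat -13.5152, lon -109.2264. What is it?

Offset from 180°W / 90°S: lon 70.7736°, lat 76.4848°.
Field: 70.7736/20 → 3 → D, 76.4848/10 → 7 → H; chars DH.
Square: 10.7736/2 → 5, 6.4848/1 → 6; chars 56.
Subsquare: 0.7736/0.0833333 → 9 → j, 0.4848/0.0416667 → 11 → l; chars jl.

DH56jl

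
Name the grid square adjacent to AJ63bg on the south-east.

AJ63cf

Longitude subsquare b = 1; +1 → 2 = c.
Latitude subsquare g = 6; −1 → 5 = f.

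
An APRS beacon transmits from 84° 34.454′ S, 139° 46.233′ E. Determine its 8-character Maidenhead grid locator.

PA95vk22

Add 180° to longitude and 90° to latitude: 319.77055, 5.42577.
Field: 319.77055/20 → 15 → P, 5.42577/10 → 0 → A; chars PA.
Square: 19.77055/2 → 9, 5.42577/1 → 5; chars 95.
Subsquare: 1.77055/0.0833333 → 21 → v, 0.42577/0.0416667 → 10 → k; chars vk.
Extended square: 0.02055/0.00833333 → 2, 0.00910/0.00416667 → 2; chars 22.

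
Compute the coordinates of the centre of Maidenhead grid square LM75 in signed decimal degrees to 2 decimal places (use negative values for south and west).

Field L=11, M=12: +11·20° lon, +12·10° lat → SW at lon 40°, lat 30°.
Square 7, 5: +7·2° lon, +5·1° lat → SW at lon 54°, lat 35°.
Cell spans 2° lon × 1° lat. Centre is SW corner plus half of each.
latitude 35.50, longitude 55.00.

35.50, 55.00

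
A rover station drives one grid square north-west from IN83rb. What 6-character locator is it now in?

IN83qc

Longitude subsquare r = 17; −1 → 16 = q.
Latitude subsquare b = 1; +1 → 2 = c.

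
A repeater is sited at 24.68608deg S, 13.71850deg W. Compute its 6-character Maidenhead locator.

IG35dh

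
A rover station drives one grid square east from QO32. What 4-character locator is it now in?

Longitude square 3; +1 → 4.
The latitude characters are unchanged.

QO42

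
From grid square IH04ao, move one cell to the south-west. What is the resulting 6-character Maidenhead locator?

Longitude subsquare a = 0; −1 → -1, wraps to 23 = x, carry into square.
Longitude square 0; −1 → -1, wraps to 9, carry into field.
Longitude field I = 8; −1 → 7 = H.
Latitude subsquare o = 14; −1 → 13 = n.

HH94xn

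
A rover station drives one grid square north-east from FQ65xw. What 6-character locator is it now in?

FQ75ax

Longitude subsquare x = 23; +1 → 24, wraps to 0 = a, carry into square.
Longitude square 6; +1 → 7.
Latitude subsquare w = 22; +1 → 23 = x.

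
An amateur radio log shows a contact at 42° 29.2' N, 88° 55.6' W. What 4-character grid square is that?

EN52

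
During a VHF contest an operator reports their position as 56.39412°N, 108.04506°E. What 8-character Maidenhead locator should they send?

Offset from 180°W / 90°S: lon 288.04506°, lat 146.39412°.
Field: lon ⌊288.04506/20⌋ = 14 → O; lat ⌊146.39412/10⌋ = 14 → O.
Square: lon ⌊8.04506/2⌋ = 4; lat ⌊6.39412/1⌋ = 6.
Subsquare: lon ⌊0.04506/0.0833333⌋ = 0 → a; lat ⌊0.39412/0.0416667⌋ = 9 → j.
Extended square: lon ⌊0.04506/0.00833333⌋ = 5; lat ⌊0.01912/0.00416667⌋ = 4.

OO46aj54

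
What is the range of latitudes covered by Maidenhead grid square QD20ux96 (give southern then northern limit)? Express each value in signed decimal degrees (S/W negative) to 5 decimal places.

-59.01667, -59.01250

Field Q=16, D=3: +16·20° lon, +3·10° lat → SW at lon 140°, lat -60°.
Square 2, 0: +2·2° lon, +0·1° lat → SW at lon 144°, lat -60°.
Subsquare u=20, x=23: +20·0.0833333° lon, +23·0.0416667° lat → SW at lon 145.667°, lat -59.0417°.
Extended square 9, 6: +9·0.00833333° lon, +6·0.00416667° lat → SW at lon 145.742°, lat -59.0167°.
Cell spans 0.00833333° lon × 0.00416667° lat.
south -59.01667, north -59.01250.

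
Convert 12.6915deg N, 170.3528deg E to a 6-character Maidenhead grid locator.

Offset from 180°W / 90°S: lon 350.3528°, lat 102.6915°.
Field (20°×10°, letters A–R): 350.3528/20 → 17 → R, 102.6915/10 → 10 → K; chars RK.
Square (2°×1°, digits 0–9): 10.3528/2 → 5, 2.6915/1 → 2; chars 52.
Subsquare (5′×2.5′, letters a–x): 0.3528/0.0833333 → 4 → e, 0.6915/0.0416667 → 16 → q; chars eq.

RK52eq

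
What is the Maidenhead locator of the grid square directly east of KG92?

LG02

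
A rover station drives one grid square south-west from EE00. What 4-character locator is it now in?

DD99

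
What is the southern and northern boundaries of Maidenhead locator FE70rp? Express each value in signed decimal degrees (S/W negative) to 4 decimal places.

-49.3750, -49.3333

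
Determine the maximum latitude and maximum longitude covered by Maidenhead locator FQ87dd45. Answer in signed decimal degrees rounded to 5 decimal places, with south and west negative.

77.15000, -63.70833

Field F=5, Q=16: +5·20° lon, +16·10° lat → SW at lon -80°, lat 70°.
Square 8, 7: +8·2° lon, +7·1° lat → SW at lon -64°, lat 77°.
Subsquare d=3, d=3: +3·0.0833333° lon, +3·0.0416667° lat → SW at lon -63.75°, lat 77.125°.
Extended square 4, 5: +4·0.00833333° lon, +5·0.00416667° lat → SW at lon -63.7167°, lat 77.1458°.
Cell spans 0.00833333° lon × 0.00416667° lat. NE corner is SW corner plus one full cell.
latitude 77.15000, longitude -63.70833.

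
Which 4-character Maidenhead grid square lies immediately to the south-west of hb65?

HB54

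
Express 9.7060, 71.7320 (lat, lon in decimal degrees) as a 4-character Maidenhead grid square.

MJ59

Offset from 180°W / 90°S: lon 251.73°, lat 99.71°.
Field (20°×10°, letters A–R): lon ⌊251.73/20⌋ = 12 → M; lat ⌊99.71/10⌋ = 9 → J.
Square (2°×1°, digits 0–9): lon ⌊11.73/2⌋ = 5; lat ⌊9.71/1⌋ = 9.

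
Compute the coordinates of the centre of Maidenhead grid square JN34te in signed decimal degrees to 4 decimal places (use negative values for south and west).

44.1875, 7.6250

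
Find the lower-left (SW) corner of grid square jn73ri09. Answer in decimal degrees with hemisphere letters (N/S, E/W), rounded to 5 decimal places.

Field J=9, N=13: +9·20° lon, +13·10° lat → SW at lon 0°, lat 40°.
Square 7, 3: +7·2° lon, +3·1° lat → SW at lon 14°, lat 43°.
Subsquare r=17, i=8: +17·0.0833333° lon, +8·0.0416667° lat → SW at lon 15.4167°, lat 43.3333°.
Extended square 0, 9: +0·0.00833333° lon, +9·0.00416667° lat → SW at lon 15.4167°, lat 43.3708°.
latitude 43.37083° N, longitude 15.41667° E.

43.37083° N, 15.41667° E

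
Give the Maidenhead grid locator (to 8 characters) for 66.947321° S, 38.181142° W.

Add 180° to longitude and 90° to latitude: 141.81886, 23.05268.
Field: 141.81886/20 → 7 → H, 23.05268/10 → 2 → C; chars HC.
Square: 1.81886/2 → 0, 3.05268/1 → 3; chars 03.
Subsquare: 1.81886/0.0833333 → 21 → v, 0.05268/0.0416667 → 1 → b; chars vb.
Extended square: 0.06886/0.00833333 → 8, 0.01101/0.00416667 → 2; chars 82.

HC03vb82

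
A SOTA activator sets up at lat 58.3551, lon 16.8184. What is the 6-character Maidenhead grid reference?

Offset from 180°W / 90°S: lon 196.8184°, lat 148.3551°.
Field: 196.8184/20 → 9 → J, 148.3551/10 → 14 → O; chars JO.
Square: 16.8184/2 → 8, 8.3551/1 → 8; chars 88.
Subsquare: 0.8184/0.0833333 → 9 → j, 0.3551/0.0416667 → 8 → i; chars ji.

JO88ji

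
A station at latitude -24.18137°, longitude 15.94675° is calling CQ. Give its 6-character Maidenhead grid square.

Shift to the Maidenhead origin (180°W, 90°S): lon 195.9468, lat 65.8186.
Field: 195.9468/20 → 9 → J, 65.8186/10 → 6 → G; chars JG.
Square: 15.9468/2 → 7, 5.8186/1 → 5; chars 75.
Subsquare: 1.9468/0.0833333 → 23 → x, 0.8186/0.0416667 → 19 → t; chars xt.

JG75xt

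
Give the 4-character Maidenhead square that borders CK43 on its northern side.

CK44

Latitude square 3; +1 → 4.
The longitude characters are unchanged.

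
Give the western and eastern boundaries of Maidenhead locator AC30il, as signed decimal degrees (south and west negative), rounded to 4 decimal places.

-173.3333, -173.2500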